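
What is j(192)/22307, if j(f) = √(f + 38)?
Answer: √230/22307 ≈ 0.00067987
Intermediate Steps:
j(f) = √(38 + f)
j(192)/22307 = √(38 + 192)/22307 = √230*(1/22307) = √230/22307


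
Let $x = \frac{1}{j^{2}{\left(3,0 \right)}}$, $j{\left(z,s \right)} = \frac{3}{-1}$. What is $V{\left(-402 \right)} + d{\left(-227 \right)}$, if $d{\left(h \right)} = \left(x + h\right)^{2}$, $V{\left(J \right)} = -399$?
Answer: $\frac{4137445}{81} \approx 51080.0$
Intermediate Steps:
$j{\left(z,s \right)} = -3$ ($j{\left(z,s \right)} = 3 \left(-1\right) = -3$)
$x = \frac{1}{9}$ ($x = \frac{1}{\left(-3\right)^{2}} = \frac{1}{9} \approx 0.11111$)
$d{\left(h \right)} = \left(\frac{1}{9} + h\right)^{2}$
$V{\left(-402 \right)} + d{\left(-227 \right)} = -399 + \frac{\left(1 + 9 \left(-227\right)\right)^{2}}{81} = -399 + \frac{\left(1 - 2043\right)^{2}}{81} = -399 + \frac{\left(-2042\right)^{2}}{81} = -399 + \frac{1}{81} \cdot 4169764 = -399 + \frac{4169764}{81} = \frac{4137445}{81}$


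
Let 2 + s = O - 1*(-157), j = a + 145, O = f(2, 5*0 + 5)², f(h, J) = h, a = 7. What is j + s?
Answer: 311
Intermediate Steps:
O = 4 (O = 2² = 4)
j = 152 (j = 7 + 145 = 152)
s = 159 (s = -2 + (4 - 1*(-157)) = -2 + (4 + 157) = -2 + 161 = 159)
j + s = 152 + 159 = 311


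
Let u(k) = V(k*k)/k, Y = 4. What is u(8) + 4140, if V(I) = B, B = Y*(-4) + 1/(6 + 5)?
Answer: 364145/88 ≈ 4138.0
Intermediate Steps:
B = -175/11 (B = 4*(-4) + 1/(6 + 5) = -16 + 1/11 = -175/11 ≈ -15.909)
V(I) = -175/11
u(k) = -175/(11*k)
u(8) + 4140 = -175/11/8 + 4140 = -175/11*1/8 + 4140 = -175/88 + 4140 = 364145/88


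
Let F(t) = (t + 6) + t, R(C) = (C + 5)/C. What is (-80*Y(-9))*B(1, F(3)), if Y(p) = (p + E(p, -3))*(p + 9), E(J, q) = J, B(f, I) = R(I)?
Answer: 0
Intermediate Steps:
R(C) = (5 + C)/C
F(t) = 6 + 2*t (F(t) = (6 + t) + t = 6 + 2*t)
B(f, I) = (5 + I)/I
Y(p) = 2*p*(9 + p) (Y(p) = (p + p)*(p + 9) = (2*p)*(9 + p) = 2*p*(9 + p))
(-80*Y(-9))*B(1, F(3)) = (-160*(-9)*(9 - 9))*((5 + (6 + 2*3))/(6 + 2*3)) = (-160*(-9)*0)*((5 + (6 + 6))/(6 + 6)) = (-80*0)*((5 + 12)/12) = 0*((1/12)*17) = 0*(17/12) = 0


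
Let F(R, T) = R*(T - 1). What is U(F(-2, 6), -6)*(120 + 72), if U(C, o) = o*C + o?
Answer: 10368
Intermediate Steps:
F(R, T) = R*(-1 + T)
U(C, o) = o + C*o (U(C, o) = C*o + o = o + C*o)
U(F(-2, 6), -6)*(120 + 72) = (-6*(1 - 2*(-1 + 6)))*(120 + 72) = -6*(1 - 2*5)*192 = -6*(1 - 10)*192 = -6*(-9)*192 = 54*192 = 10368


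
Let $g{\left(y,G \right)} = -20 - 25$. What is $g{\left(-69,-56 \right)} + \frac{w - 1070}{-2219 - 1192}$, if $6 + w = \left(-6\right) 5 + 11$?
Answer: $- \frac{50800}{1137} \approx -44.679$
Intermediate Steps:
$g{\left(y,G \right)} = -45$
$w = -25$ ($w = -6 + \left(\left(-6\right) 5 + 11\right) = -6 + \left(-30 + 11\right) = -6 - 19 = -25$)
$g{\left(-69,-56 \right)} + \frac{w - 1070}{-2219 - 1192} = -45 + \frac{-25 - 1070}{-2219 - 1192} = -45 - \frac{1095}{-3411} = -45 - - \frac{365}{1137} = -45 + \frac{365}{1137} = - \frac{50800}{1137}$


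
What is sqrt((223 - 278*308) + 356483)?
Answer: 17*sqrt(938) ≈ 520.66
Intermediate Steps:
sqrt((223 - 278*308) + 356483) = sqrt((223 - 85624) + 356483) = sqrt(-85401 + 356483) = sqrt(271082) = 17*sqrt(938)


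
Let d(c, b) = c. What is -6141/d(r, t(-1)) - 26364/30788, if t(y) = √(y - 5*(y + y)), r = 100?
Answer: -47926377/769700 ≈ -62.266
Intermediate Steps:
t(y) = 3*√(-y) (t(y) = √(y - 10*y) = √(-9*y) = 3*√(-y))
-6141/d(r, t(-1)) - 26364/30788 = -6141/100 - 26364/30788 = -6141*1/100 - 26364*1/30788 = -6141/100 - 6591/7697 = -47926377/769700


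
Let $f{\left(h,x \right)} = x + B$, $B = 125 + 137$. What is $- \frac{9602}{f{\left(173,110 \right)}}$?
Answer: $- \frac{4801}{186} \approx -25.812$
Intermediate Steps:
$B = 262$
$f{\left(h,x \right)} = 262 + x$ ($f{\left(h,x \right)} = x + 262 = 262 + x$)
$- \frac{9602}{f{\left(173,110 \right)}} = - \frac{9602}{262 + 110} = - \frac{9602}{372} = \left(-9602\right) \frac{1}{372} = - \frac{4801}{186}$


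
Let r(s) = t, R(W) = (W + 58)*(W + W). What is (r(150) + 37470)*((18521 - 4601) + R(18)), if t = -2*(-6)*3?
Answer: 624699936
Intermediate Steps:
t = 36 (t = 12*3 = 36)
R(W) = 2*W*(58 + W) (R(W) = (58 + W)*(2*W) = 2*W*(58 + W))
r(s) = 36
(r(150) + 37470)*((18521 - 4601) + R(18)) = (36 + 37470)*((18521 - 4601) + 2*18*(58 + 18)) = 37506*(13920 + 2*18*76) = 37506*(13920 + 2736) = 37506*16656 = 624699936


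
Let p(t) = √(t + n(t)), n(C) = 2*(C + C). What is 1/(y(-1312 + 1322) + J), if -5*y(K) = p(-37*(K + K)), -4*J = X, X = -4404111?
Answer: 17616444/19396193702689 + 32*I*√37/19396193702689 ≈ 9.0824e-7 + 1.0035e-11*I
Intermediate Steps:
J = 4404111/4 (J = -¼*(-4404111) = 4404111/4 ≈ 1.1010e+6)
n(C) = 4*C (n(C) = 2*(2*C) = 4*C)
p(t) = √5*√t (p(t) = √(t + 4*t) = √(5*t) = √5*√t)
y(K) = -√370*√(-K)/5 (y(K) = -√5*√(-37*(K + K))/5 = -√5*√(-74*K)/5 = -√5*√74*√(-K)/5 = -√370*√(-K)/5)
1/(y(-1312 + 1322) + J) = 1/(-√370*√(-(-1312 + 1322))/5 + 4404111/4) = 1/(-√370*√(-1*10)/5 + 4404111/4) = 1/(-√370*√(-10)/5 + 4404111/4) = 1/(-√370*I*√10/5 + 4404111/4) = 1/(-2*I*√37 + 4404111/4) = 1/(4404111/4 - 2*I*√37)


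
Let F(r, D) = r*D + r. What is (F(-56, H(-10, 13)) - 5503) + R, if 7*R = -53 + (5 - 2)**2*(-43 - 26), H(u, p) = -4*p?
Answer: -19203/7 ≈ -2743.3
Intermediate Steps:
R = -674/7 (R = (-53 + (5 - 2)**2*(-43 - 26))/7 = (-53 + 3**2*(-69))/7 = (-53 + 9*(-69))/7 = (-53 - 621)/7 = (1/7)*(-674) = -674/7 ≈ -96.286)
F(r, D) = r + D*r (F(r, D) = D*r + r = r + D*r)
(F(-56, H(-10, 13)) - 5503) + R = (-56*(1 - 4*13) - 5503) - 674/7 = (-56*(1 - 52) - 5503) - 674/7 = (-56*(-51) - 5503) - 674/7 = (2856 - 5503) - 674/7 = -2647 - 674/7 = -19203/7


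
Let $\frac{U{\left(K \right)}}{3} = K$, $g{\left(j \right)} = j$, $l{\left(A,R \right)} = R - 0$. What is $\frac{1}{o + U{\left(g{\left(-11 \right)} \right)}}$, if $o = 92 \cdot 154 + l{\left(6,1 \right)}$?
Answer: $\frac{1}{14136} \approx 7.0741 \cdot 10^{-5}$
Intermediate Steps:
$l{\left(A,R \right)} = R$ ($l{\left(A,R \right)} = R + 0 = R$)
$o = 14169$ ($o = 92 \cdot 154 + 1 = 14168 + 1 = 14169$)
$U{\left(K \right)} = 3 K$
$\frac{1}{o + U{\left(g{\left(-11 \right)} \right)}} = \frac{1}{14169 + 3 \left(-11\right)} = \frac{1}{14169 - 33} = \frac{1}{14136}$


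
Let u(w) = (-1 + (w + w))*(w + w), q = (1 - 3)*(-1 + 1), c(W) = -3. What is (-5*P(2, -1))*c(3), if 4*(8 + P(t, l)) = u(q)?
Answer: -120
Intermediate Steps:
q = 0 (q = -2*0 = 0)
u(w) = 2*w*(-1 + 2*w) (u(w) = (-1 + 2*w)*(2*w) = 2*w*(-1 + 2*w))
P(t, l) = -8 (P(t, l) = -8 + (2*0*(-1 + 2*0))/4 = -8 + (2*0*(-1 + 0))/4 = -8 + (2*0*(-1))/4 = -8 + (1/4)*0 = -8 + 0 = -8)
(-5*P(2, -1))*c(3) = -5*(-8)*(-3) = 40*(-3) = -120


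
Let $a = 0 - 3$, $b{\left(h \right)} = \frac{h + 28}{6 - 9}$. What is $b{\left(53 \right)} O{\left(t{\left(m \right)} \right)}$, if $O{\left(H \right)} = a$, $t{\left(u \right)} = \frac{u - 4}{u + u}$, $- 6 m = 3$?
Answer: $81$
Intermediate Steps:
$m = - \frac{1}{2}$ ($m = \left(- \frac{1}{6}\right) 3 = - \frac{1}{2} \approx -0.5$)
$b{\left(h \right)} = - \frac{28}{3} - \frac{h}{3}$ ($b{\left(h \right)} = \frac{28 + h}{-3} = \left(28 + h\right) \left(- \frac{1}{3}\right) = - \frac{28}{3} - \frac{h}{3}$)
$t{\left(u \right)} = \frac{-4 + u}{2 u}$
$a = -3$ ($a = 0 - 3 = -3$)
$O{\left(H \right)} = -3$
$b{\left(53 \right)} O{\left(t{\left(m \right)} \right)} = \left(- \frac{28}{3} - \frac{53}{3}\right) \left(-3\right) = \left(-27\right) \left(-3\right) = 81$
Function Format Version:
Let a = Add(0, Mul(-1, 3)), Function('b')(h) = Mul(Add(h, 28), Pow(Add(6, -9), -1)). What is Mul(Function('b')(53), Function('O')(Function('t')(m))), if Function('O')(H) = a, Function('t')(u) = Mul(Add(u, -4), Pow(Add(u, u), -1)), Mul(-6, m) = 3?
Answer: 81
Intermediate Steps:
m = Rational(-1, 2) (m = Mul(Rational(-1, 6), 3) = Rational(-1, 2) ≈ -0.50000)
Function('b')(h) = Add(Rational(-28, 3), Mul(Rational(-1, 3), h)) (Function('b')(h) = Mul(Add(28, h), Pow(-3, -1)) = Mul(Add(28, h), Rational(-1, 3)) = Add(Rational(-28, 3), Mul(Rational(-1, 3), h)))
Function('t')(u) = Mul(Rational(1, 2), Pow(u, -1), Add(-4, u)) (Function('t')(u) = Mul(Add(-4, u), Pow(Mul(2, u), -1)) = Mul(Add(-4, u), Mul(Rational(1, 2), Pow(u, -1))) = Mul(Rational(1, 2), Pow(u, -1), Add(-4, u)))
a = -3 (a = Add(0, -3) = -3)
Function('O')(H) = -3
Mul(Function('b')(53), Function('O')(Function('t')(m))) = Mul(Add(Rational(-28, 3), Mul(Rational(-1, 3), 53)), -3) = Mul(Add(Rational(-28, 3), Rational(-53, 3)), -3) = Mul(-27, -3) = 81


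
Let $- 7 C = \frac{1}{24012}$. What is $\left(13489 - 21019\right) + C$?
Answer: $- \frac{1265672521}{168084} \approx -7530.0$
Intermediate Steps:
$C = - \frac{1}{168084}$ ($C = - \frac{1}{7 \cdot 24012} = \left(- \frac{1}{7}\right) \frac{1}{24012} = - \frac{1}{168084} \approx -5.9494 \cdot 10^{-6}$)
$\left(13489 - 21019\right) + C = \left(13489 - 21019\right) - \frac{1}{168084} = -7530 - \frac{1}{168084} = - \frac{1265672521}{168084}$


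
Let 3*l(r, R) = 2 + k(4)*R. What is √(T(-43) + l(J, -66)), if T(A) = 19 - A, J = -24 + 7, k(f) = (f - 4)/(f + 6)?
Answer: 2*√141/3 ≈ 7.9162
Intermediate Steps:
k(f) = (-4 + f)/(6 + f)
J = -17
l(r, R) = ⅔ (l(r, R) = (2 + ((-4 + 4)/(6 + 4))*R)/3 = (2 + (0/10)*R)/3 = (2 + ((⅒)*0)*R)/3 = (2 + 0*R)/3 = (2 + 0)/3 = (⅓)*2 = ⅔)
√(T(-43) + l(J, -66)) = √((19 - 1*(-43)) + ⅔) = √((19 + 43) + ⅔) = √(62 + ⅔) = √(188/3) = 2*√141/3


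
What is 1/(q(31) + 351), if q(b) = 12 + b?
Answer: 1/394 ≈ 0.0025381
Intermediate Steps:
1/(q(31) + 351) = 1/((12 + 31) + 351) = 1/(43 + 351) = 1/394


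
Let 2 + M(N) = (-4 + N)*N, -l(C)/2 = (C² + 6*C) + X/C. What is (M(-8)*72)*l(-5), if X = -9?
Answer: 216576/5 ≈ 43315.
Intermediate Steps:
l(C) = -12*C - 2*C² + 18/C (l(C) = -2*((C² + 6*C) - 9/C) = -2*(C² - 9/C + 6*C) = -12*C - 2*C² + 18/C)
M(N) = -2 + N*(-4 + N) (M(N) = -2 + (-4 + N)*N = -2 + N*(-4 + N))
(M(-8)*72)*l(-5) = ((-2 + (-8)² - 4*(-8))*72)*(2*(9 - 1*(-5)²*(6 - 5))/(-5)) = ((-2 + 64 + 32)*72)*(2*(-⅕)*(9 - 1*25*1)) = (94*72)*(2*(-⅕)*(9 - 25)) = 6768*(2*(-⅕)*(-16)) = 6768*(32/5) = 216576/5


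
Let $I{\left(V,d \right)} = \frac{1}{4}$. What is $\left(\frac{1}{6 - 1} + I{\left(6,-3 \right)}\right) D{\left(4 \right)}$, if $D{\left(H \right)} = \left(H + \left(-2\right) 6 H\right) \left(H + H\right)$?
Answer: $- \frac{792}{5} \approx -158.4$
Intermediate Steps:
$D{\left(H \right)} = - 22 H^{2}$ ($D{\left(H \right)} = \left(H - 12 H\right) 2 H = - 11 H 2 H = - 22 H^{2}$)
$I{\left(V,d \right)} = \frac{1}{4}$
$\left(\frac{1}{6 - 1} + I{\left(6,-3 \right)}\right) D{\left(4 \right)} = \left(\frac{1}{6 - 1} + \frac{1}{4}\right) \left(- 22 \cdot 4^{2}\right) = \left(\frac{1}{5} + \frac{1}{4}\right) \left(\left(-22\right) 16\right) = \left(\frac{1}{5} + \frac{1}{4}\right) \left(-352\right) = \frac{9}{20} \left(-352\right) = - \frac{792}{5}$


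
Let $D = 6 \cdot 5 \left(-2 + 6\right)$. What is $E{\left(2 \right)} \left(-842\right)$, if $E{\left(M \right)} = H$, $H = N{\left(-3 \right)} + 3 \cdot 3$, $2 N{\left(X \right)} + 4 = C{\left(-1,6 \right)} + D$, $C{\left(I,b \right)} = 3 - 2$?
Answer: $-56835$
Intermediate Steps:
$C{\left(I,b \right)} = 1$
$D = 120$ ($D = 6 \cdot 5 \cdot 4 = 6 \cdot 20 = 120$)
$N{\left(X \right)} = \frac{117}{2}$ ($N{\left(X \right)} = -2 + \frac{1 + 120}{2} = -2 + \frac{1}{2} \cdot 121 = -2 + \frac{121}{2} = \frac{117}{2}$)
$H = \frac{135}{2}$ ($H = \frac{117}{2} + 3 \cdot 3 = \frac{117}{2} + 9 = \frac{135}{2} \approx 67.5$)
$E{\left(M \right)} = \frac{135}{2}$
$E{\left(2 \right)} \left(-842\right) = \frac{135}{2} \left(-842\right) = -56835$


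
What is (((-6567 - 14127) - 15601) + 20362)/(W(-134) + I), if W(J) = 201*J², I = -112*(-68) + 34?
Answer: -5311/1205602 ≈ -0.0044053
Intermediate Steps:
I = 7650 (I = 7616 + 34 = 7650)
(((-6567 - 14127) - 15601) + 20362)/(W(-134) + I) = (((-6567 - 14127) - 15601) + 20362)/(201*(-134)² + 7650) = ((-20694 - 15601) + 20362)/(201*17956 + 7650) = (-36295 + 20362)/(3609156 + 7650) = -15933/3616806 = -15933*1/3616806 = -5311/1205602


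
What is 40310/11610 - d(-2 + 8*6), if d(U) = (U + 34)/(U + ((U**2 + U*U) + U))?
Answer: 4334291/1255041 ≈ 3.4535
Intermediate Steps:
d(U) = (34 + U)/(2*U + 2*U**2) (d(U) = (34 + U)/(U + ((U**2 + U**2) + U)) = (34 + U)/(U + (2*U**2 + U)) = (34 + U)/(U + (U + 2*U**2)) = (34 + U)/(2*U + 2*U**2))
40310/11610 - d(-2 + 8*6) = 40310/11610 - (34 + (-2 + 8*6))/(2*(-2 + 8*6)*(1 + (-2 + 8*6))) = 40310*(1/11610) - (34 + (-2 + 48))/(2*(-2 + 48)*(1 + (-2 + 48))) = 4031/1161 - (34 + 46)/(2*46*(1 + 46)) = 4031/1161 - 80/(2*46*47) = 4031/1161 - 1*20/1081 = 4031/1161 - 20/1081 = 4334291/1255041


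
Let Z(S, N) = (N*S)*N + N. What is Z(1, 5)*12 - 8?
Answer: 352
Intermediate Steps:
Z(S, N) = N + S*N² (Z(S, N) = S*N² + N = N + S*N²)
Z(1, 5)*12 - 8 = (5*(1 + 5*1))*12 - 8 = (5*(1 + 5))*12 - 8 = (5*6)*12 - 8 = 30*12 - 8 = 360 - 8 = 352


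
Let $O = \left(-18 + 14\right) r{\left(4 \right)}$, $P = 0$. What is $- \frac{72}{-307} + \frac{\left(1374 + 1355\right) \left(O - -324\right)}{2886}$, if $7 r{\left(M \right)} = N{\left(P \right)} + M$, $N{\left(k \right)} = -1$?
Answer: $\frac{315256352}{1033669} \approx 304.99$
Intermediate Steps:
$r{\left(M \right)} = - \frac{1}{7} + \frac{M}{7}$ ($r{\left(M \right)} = \frac{-1 + M}{7} = - \frac{1}{7} + \frac{M}{7}$)
$O = - \frac{12}{7}$ ($O = \left(-18 + 14\right) \left(- \frac{1}{7} + \frac{1}{7} \cdot 4\right) = - 4 \left(- \frac{1}{7} + \frac{4}{7}\right) = \left(-4\right) \frac{3}{7} = - \frac{12}{7} \approx -1.7143$)
$- \frac{72}{-307} + \frac{\left(1374 + 1355\right) \left(O - -324\right)}{2886} = - \frac{72}{-307} + \frac{\left(1374 + 1355\right) \left(- \frac{12}{7} - -324\right)}{2886} = \left(-72\right) \left(- \frac{1}{307}\right) + 2729 \left(- \frac{12}{7} + 324\right) \frac{1}{2886} = \frac{72}{307} + 2729 \cdot \frac{2256}{7} \cdot \frac{1}{2886} = \frac{72}{307} + \frac{6156624}{7} \cdot \frac{1}{2886} = \frac{72}{307} + \frac{1026104}{3367} = \frac{315256352}{1033669}$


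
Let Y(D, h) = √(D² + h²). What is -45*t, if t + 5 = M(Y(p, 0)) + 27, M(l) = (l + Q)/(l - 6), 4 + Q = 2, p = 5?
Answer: -855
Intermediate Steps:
Q = -2 (Q = -4 + 2 = -2)
M(l) = (-2 + l)/(-6 + l) (M(l) = (l - 2)/(l - 6) = (-2 + l)/(-6 + l))
t = 19 (t = -5 + ((-2 + √(5² + 0²))/(-6 + √(5² + 0²)) + 27) = -5 + ((-2 + √(25 + 0))/(-6 + √(25 + 0)) + 27) = -5 + ((-2 + √25)/(-6 + √25) + 27) = -5 + ((-2 + 5)/(-6 + 5) + 27) = -5 + (3/(-1) + 27) = -5 + (-1*3 + 27) = -5 + (-3 + 27) = -5 + 24 = 19)
-45*t = -45*19 = -855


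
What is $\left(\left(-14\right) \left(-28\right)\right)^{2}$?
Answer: $153664$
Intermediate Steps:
$\left(\left(-14\right) \left(-28\right)\right)^{2} = 392^{2} = 153664$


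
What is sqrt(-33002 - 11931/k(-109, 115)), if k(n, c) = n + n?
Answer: I*sqrt(1565786090)/218 ≈ 181.51*I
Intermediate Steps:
k(n, c) = 2*n
sqrt(-33002 - 11931/k(-109, 115)) = sqrt(-33002 - 11931/(2*(-109))) = sqrt(-33002 - 11931/(-218)) = sqrt(-33002 - 11931*(-1/218)) = sqrt(-33002 + 11931/218) = sqrt(-7182505/218) = I*sqrt(1565786090)/218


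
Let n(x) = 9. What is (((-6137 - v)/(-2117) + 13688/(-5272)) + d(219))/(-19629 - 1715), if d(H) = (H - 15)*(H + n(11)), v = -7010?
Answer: -32442416621/14888539216 ≈ -2.1790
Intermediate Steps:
d(H) = (-15 + H)*(9 + H) (d(H) = (H - 15)*(H + 9) = (-15 + H)*(9 + H))
(((-6137 - v)/(-2117) + 13688/(-5272)) + d(219))/(-19629 - 1715) = (((-6137 - 1*(-7010))/(-2117) + 13688/(-5272)) + (-135 + 219**2 - 6*219))/(-19629 - 1715) = (((-6137 + 7010)*(-1/2117) + 13688*(-1/5272)) + (-135 + 47961 - 1314))/(-21344) = ((873*(-1/2117) - 1711/659) + 46512)*(-1/21344) = ((-873/2117 - 1711/659) + 46512)*(-1/21344) = (-4197494/1395103 + 46512)*(-1/21344) = (64884833242/1395103)*(-1/21344) = -32442416621/14888539216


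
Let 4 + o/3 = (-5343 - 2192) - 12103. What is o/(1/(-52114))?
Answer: 3070869564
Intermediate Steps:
o = -58926 (o = -12 + 3*((-5343 - 2192) - 12103) = -12 + 3*(-7535 - 12103) = -12 + 3*(-19638) = -12 - 58914 = -58926)
o/(1/(-52114)) = -58926/(1/(-52114)) = -58926/(-1/52114) = -58926*(-52114) = 3070869564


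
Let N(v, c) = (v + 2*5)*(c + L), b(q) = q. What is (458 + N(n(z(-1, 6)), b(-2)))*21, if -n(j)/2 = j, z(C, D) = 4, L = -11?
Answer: 9072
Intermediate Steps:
n(j) = -2*j
N(v, c) = (-11 + c)*(10 + v) (N(v, c) = (v + 2*5)*(c - 11) = (v + 10)*(-11 + c) = (10 + v)*(-11 + c) = (-11 + c)*(10 + v))
(458 + N(n(z(-1, 6)), b(-2)))*21 = (458 + (-110 - (-22)*4 + 10*(-2) - (-4)*4))*21 = (458 + (-110 - 11*(-8) - 20 - 2*(-8)))*21 = (458 + (-110 + 88 - 20 + 16))*21 = (458 - 26)*21 = 432*21 = 9072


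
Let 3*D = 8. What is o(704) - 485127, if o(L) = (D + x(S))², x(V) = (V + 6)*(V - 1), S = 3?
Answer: -4362299/9 ≈ -4.8470e+5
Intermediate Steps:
D = 8/3 (D = (⅓)*8 = 8/3 ≈ 2.6667)
x(V) = (-1 + V)*(6 + V) (x(V) = (6 + V)*(-1 + V) = (-1 + V)*(6 + V))
o(L) = 3844/9 (o(L) = (8/3 + (-6 + 3² + 5*3))² = (8/3 + (-6 + 9 + 15))² = (8/3 + 18)² = (62/3)² = 3844/9)
o(704) - 485127 = 3844/9 - 485127 = -4362299/9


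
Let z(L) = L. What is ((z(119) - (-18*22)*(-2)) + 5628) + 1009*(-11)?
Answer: -6144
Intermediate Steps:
((z(119) - (-18*22)*(-2)) + 5628) + 1009*(-11) = ((119 - (-18*22)*(-2)) + 5628) + 1009*(-11) = ((119 - (-396)*(-2)) + 5628) - 11099 = ((119 - 1*792) + 5628) - 11099 = ((119 - 792) + 5628) - 11099 = (-673 + 5628) - 11099 = 4955 - 11099 = -6144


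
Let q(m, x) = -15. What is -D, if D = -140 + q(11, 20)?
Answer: 155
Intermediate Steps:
D = -155 (D = -140 - 15 = -155)
-D = -1*(-155) = 155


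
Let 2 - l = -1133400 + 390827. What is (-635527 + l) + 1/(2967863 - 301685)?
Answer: 285409022545/2666178 ≈ 1.0705e+5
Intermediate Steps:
l = 742575 (l = 2 - (-1133400 + 390827) = 2 - 1*(-742573) = 2 + 742573 = 742575)
(-635527 + l) + 1/(2967863 - 301685) = (-635527 + 742575) + 1/(2967863 - 301685) = 107048 + 1/2666178 = 285409022545/2666178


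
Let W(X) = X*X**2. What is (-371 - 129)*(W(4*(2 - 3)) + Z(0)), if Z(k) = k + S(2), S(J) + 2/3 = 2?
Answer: 94000/3 ≈ 31333.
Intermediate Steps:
W(X) = X**3
S(J) = 4/3 (S(J) = -2/3 + 2 = 4/3)
Z(k) = 4/3 + k (Z(k) = k + 4/3 = 4/3 + k)
(-371 - 129)*(W(4*(2 - 3)) + Z(0)) = (-371 - 129)*((4*(2 - 3))**3 + (4/3 + 0)) = -500*((4*(-1))**3 + 4/3) = -500*((-4)**3 + 4/3) = -500*(-64 + 4/3) = -500*(-188/3) = 94000/3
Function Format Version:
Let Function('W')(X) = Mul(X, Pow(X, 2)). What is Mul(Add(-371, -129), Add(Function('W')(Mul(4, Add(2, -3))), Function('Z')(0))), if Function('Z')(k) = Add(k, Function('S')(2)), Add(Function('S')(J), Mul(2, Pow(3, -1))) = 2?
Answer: Rational(94000, 3) ≈ 31333.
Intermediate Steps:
Function('W')(X) = Pow(X, 3)
Function('S')(J) = Rational(4, 3) (Function('S')(J) = Add(Rational(-2, 3), 2) = Rational(4, 3))
Function('Z')(k) = Add(Rational(4, 3), k) (Function('Z')(k) = Add(k, Rational(4, 3)) = Add(Rational(4, 3), k))
Mul(Add(-371, -129), Add(Function('W')(Mul(4, Add(2, -3))), Function('Z')(0))) = Mul(Add(-371, -129), Add(Pow(Mul(4, Add(2, -3)), 3), Add(Rational(4, 3), 0))) = Mul(-500, Add(Pow(Mul(4, -1), 3), Rational(4, 3))) = Mul(-500, Add(Pow(-4, 3), Rational(4, 3))) = Mul(-500, Add(-64, Rational(4, 3))) = Mul(-500, Rational(-188, 3)) = Rational(94000, 3)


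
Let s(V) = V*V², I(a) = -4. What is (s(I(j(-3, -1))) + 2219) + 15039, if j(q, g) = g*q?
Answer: 17194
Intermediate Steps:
s(V) = V³
(s(I(j(-3, -1))) + 2219) + 15039 = ((-4)³ + 2219) + 15039 = (-64 + 2219) + 15039 = 2155 + 15039 = 17194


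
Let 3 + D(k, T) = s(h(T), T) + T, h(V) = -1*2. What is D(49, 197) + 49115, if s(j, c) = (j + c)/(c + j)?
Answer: 49310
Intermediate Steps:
h(V) = -2
s(j, c) = 1 (s(j, c) = (c + j)/(c + j) = 1)
D(k, T) = -2 + T (D(k, T) = -3 + (1 + T) = -2 + T)
D(49, 197) + 49115 = (-2 + 197) + 49115 = 195 + 49115 = 49310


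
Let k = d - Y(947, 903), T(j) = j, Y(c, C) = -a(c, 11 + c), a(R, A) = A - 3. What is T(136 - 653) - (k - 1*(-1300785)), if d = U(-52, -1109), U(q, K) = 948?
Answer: -1303205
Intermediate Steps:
a(R, A) = -3 + A
Y(c, C) = -8 - c (Y(c, C) = -(-3 + (11 + c)) = -(8 + c) = -8 - c)
d = 948
k = 1903 (k = 948 - (-8 - 1*947) = 948 - (-8 - 947) = 948 - 1*(-955) = 948 + 955 = 1903)
T(136 - 653) - (k - 1*(-1300785)) = (136 - 653) - (1903 - 1*(-1300785)) = -517 - (1903 + 1300785) = -517 - 1*1302688 = -517 - 1302688 = -1303205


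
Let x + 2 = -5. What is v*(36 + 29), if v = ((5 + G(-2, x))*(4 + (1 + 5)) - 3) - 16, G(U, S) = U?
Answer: 715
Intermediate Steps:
x = -7 (x = -2 - 5 = -7)
v = 11 (v = ((5 - 2)*(4 + (1 + 5)) - 3) - 16 = (3*(4 + 6) - 3) - 16 = (3*10 - 3) - 16 = (30 - 3) - 16 = 27 - 16 = 11)
v*(36 + 29) = 11*(36 + 29) = 11*65 = 715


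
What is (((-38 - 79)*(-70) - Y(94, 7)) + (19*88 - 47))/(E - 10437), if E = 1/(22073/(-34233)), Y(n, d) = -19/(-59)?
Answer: -2130287303/2265699651 ≈ -0.94023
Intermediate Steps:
Y(n, d) = 19/59 (Y(n, d) = -19*(-1/59) = 19/59)
E = -34233/22073 (E = 1/(22073*(-1/34233)) = 1/(-22073/34233) = -34233/22073 ≈ -1.5509)
(((-38 - 79)*(-70) - Y(94, 7)) + (19*88 - 47))/(E - 10437) = (((-38 - 79)*(-70) - 1*19/59) + (19*88 - 47))/(-34233/22073 - 10437) = ((-117*(-70) - 19/59) + (1672 - 47))/(-230410134/22073) = ((8190 - 19/59) + 1625)*(-22073/230410134) = (483191/59 + 1625)*(-22073/230410134) = (579066/59)*(-22073/230410134) = -2130287303/2265699651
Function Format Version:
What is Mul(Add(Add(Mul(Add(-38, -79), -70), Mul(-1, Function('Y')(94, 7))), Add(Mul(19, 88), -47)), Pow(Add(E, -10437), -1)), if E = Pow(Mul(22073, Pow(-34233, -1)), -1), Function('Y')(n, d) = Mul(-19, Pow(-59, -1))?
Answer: Rational(-2130287303, 2265699651) ≈ -0.94023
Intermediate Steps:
Function('Y')(n, d) = Rational(19, 59) (Function('Y')(n, d) = Mul(-19, Rational(-1, 59)) = Rational(19, 59))
E = Rational(-34233, 22073) (E = Pow(Mul(22073, Rational(-1, 34233)), -1) = Pow(Rational(-22073, 34233), -1) = Rational(-34233, 22073) ≈ -1.5509)
Mul(Add(Add(Mul(Add(-38, -79), -70), Mul(-1, Function('Y')(94, 7))), Add(Mul(19, 88), -47)), Pow(Add(E, -10437), -1)) = Mul(Add(Add(Mul(Add(-38, -79), -70), Mul(-1, Rational(19, 59))), Add(Mul(19, 88), -47)), Pow(Add(Rational(-34233, 22073), -10437), -1)) = Mul(Add(Add(Mul(-117, -70), Rational(-19, 59)), Add(1672, -47)), Pow(Rational(-230410134, 22073), -1)) = Mul(Add(Add(8190, Rational(-19, 59)), 1625), Rational(-22073, 230410134)) = Mul(Add(Rational(483191, 59), 1625), Rational(-22073, 230410134)) = Mul(Rational(579066, 59), Rational(-22073, 230410134)) = Rational(-2130287303, 2265699651)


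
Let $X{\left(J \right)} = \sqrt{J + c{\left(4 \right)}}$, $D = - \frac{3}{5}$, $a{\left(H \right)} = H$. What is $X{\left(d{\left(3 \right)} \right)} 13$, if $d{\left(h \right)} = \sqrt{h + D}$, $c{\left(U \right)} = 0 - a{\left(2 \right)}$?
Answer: $\frac{13 \sqrt{-50 + 10 \sqrt{15}}}{5} \approx 8.7285 i$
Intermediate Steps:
$c{\left(U \right)} = -2$ ($c{\left(U \right)} = 0 - 2 = -2$)
$D = - \frac{3}{5}$ ($D = \left(-3\right) \frac{1}{5} = - \frac{3}{5} \approx -0.6$)
$d{\left(h \right)} = \sqrt{- \frac{3}{5} + h}$ ($d{\left(h \right)} = \sqrt{h - \frac{3}{5}} = \sqrt{- \frac{3}{5} + h}$)
$X{\left(J \right)} = \sqrt{-2 + J}$ ($X{\left(J \right)} = \sqrt{J - 2} = \sqrt{-2 + J}$)
$X{\left(d{\left(3 \right)} \right)} 13 = \sqrt{-2 + \frac{\sqrt{-15 + 25 \cdot 3}}{5}} \cdot 13 = \sqrt{-2 + \frac{\sqrt{-15 + 75}}{5}} \cdot 13 = \sqrt{-2 + \frac{\sqrt{60}}{5}} \cdot 13 = \sqrt{-2 + \frac{2 \sqrt{15}}{5}} \cdot 13 = 13 \sqrt{-2 + \frac{2 \sqrt{15}}{5}}$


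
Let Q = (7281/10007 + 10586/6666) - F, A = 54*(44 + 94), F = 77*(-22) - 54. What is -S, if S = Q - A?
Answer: 190170165400/33353331 ≈ 5701.7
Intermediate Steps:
F = -1748 (F = -1694 - 54 = -1748)
A = 7452 (A = 54*138 = 7452)
Q = 58378857212/33353331 (Q = (7281/10007 + 10586/6666) - 1*(-1748) = (7281*(1/10007) + 10586*(1/6666)) + 1748 = (7281/10007 + 5293/3333) + 1748 = 77234624/33353331 + 1748 = 58378857212/33353331 ≈ 1750.3)
S = -190170165400/33353331 (S = 58378857212/33353331 - 1*7452 = 58378857212/33353331 - 7452 = -190170165400/33353331 ≈ -5701.7)
-S = -1*(-190170165400/33353331) = 190170165400/33353331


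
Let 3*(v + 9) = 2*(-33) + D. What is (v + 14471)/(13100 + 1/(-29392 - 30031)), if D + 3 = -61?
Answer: 2570401288/2335323897 ≈ 1.1007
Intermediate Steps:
D = -64 (D = -3 - 61 = -64)
v = -157/3 (v = -9 + (2*(-33) - 64)/3 = -9 + (-66 - 64)/3 = -9 + (⅓)*(-130) = -9 - 130/3 = -157/3 ≈ -52.333)
(v + 14471)/(13100 + 1/(-29392 - 30031)) = (-157/3 + 14471)/(13100 + 1/(-29392 - 30031)) = 43256/(3*(13100 + 1/(-59423))) = 43256/(3*(13100 - 1/59423)) = 43256/(3*(778441299/59423)) = (43256/3)*(59423/778441299) = 2570401288/2335323897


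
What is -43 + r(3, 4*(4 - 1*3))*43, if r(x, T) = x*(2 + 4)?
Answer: 731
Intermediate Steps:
r(x, T) = 6*x (r(x, T) = x*6 = 6*x)
-43 + r(3, 4*(4 - 1*3))*43 = -43 + (6*3)*43 = -43 + 18*43 = -43 + 774 = 731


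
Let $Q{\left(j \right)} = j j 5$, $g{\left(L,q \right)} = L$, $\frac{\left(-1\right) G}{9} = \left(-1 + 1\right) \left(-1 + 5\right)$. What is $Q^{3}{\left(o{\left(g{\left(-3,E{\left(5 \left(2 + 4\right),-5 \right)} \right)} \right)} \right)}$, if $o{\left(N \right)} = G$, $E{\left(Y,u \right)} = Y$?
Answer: $0$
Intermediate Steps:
$G = 0$ ($G = - 9 \left(-1 + 1\right) \left(-1 + 5\right) = - 9 \cdot 0 \cdot 4 = \left(-9\right) 0 = 0$)
$o{\left(N \right)} = 0$
$Q{\left(j \right)} = 5 j^{2}$ ($Q{\left(j \right)} = j^{2} \cdot 5 = 5 j^{2}$)
$Q^{3}{\left(o{\left(g{\left(-3,E{\left(5 \left(2 + 4\right),-5 \right)} \right)} \right)} \right)} = \left(5 \cdot 0^{2}\right)^{3} = \left(5 \cdot 0\right)^{3} = 0^{3} = 0$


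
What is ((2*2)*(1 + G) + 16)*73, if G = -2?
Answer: 876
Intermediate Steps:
((2*2)*(1 + G) + 16)*73 = ((2*2)*(1 - 2) + 16)*73 = (4*(-1) + 16)*73 = (-4 + 16)*73 = 12*73 = 876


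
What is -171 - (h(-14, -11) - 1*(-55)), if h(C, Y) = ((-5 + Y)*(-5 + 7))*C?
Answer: -674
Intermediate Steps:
h(C, Y) = C*(-10 + 2*Y) (h(C, Y) = ((-5 + Y)*2)*C = (-10 + 2*Y)*C = C*(-10 + 2*Y))
-171 - (h(-14, -11) - 1*(-55)) = -171 - (2*(-14)*(-5 - 11) - 1*(-55)) = -171 - (2*(-14)*(-16) + 55) = -171 - (448 + 55) = -171 - 1*503 = -171 - 503 = -674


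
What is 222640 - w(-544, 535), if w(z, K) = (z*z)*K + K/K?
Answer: -158103121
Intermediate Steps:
w(z, K) = 1 + K*z² (w(z, K) = z²*K + 1 = K*z² + 1 = 1 + K*z²)
222640 - w(-544, 535) = 222640 - (1 + 535*(-544)²) = 222640 - (1 + 535*295936) = 222640 - (1 + 158325760) = 222640 - 1*158325761 = 222640 - 158325761 = -158103121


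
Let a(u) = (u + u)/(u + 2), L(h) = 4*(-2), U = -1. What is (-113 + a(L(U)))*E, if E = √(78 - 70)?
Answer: -662*√2/3 ≈ -312.07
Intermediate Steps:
E = 2*√2 (E = √8 = 2*√2 ≈ 2.8284)
L(h) = -8
a(u) = 2*u/(2 + u) (a(u) = (2*u)/(2 + u) = 2*u/(2 + u))
(-113 + a(L(U)))*E = (-113 + 2*(-8)/(2 - 8))*(2*√2) = (-113 + 2*(-8)/(-6))*(2*√2) = (-113 + 2*(-8)*(-⅙))*(2*√2) = (-113 + 8/3)*(2*√2) = -662*√2/3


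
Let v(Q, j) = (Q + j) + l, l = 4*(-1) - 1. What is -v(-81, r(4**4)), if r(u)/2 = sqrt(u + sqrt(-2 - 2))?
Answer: 86 - 2*sqrt(256 + 2*I) ≈ 54.0 - 0.125*I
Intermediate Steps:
l = -5 (l = -4 - 1 = -5)
r(u) = 2*sqrt(u + 2*I) (r(u) = 2*sqrt(u + sqrt(-2 - 2)) = 2*sqrt(u + sqrt(-4)) = 2*sqrt(u + 2*I))
v(Q, j) = -5 + Q + j (v(Q, j) = (Q + j) - 5 = -5 + Q + j)
-v(-81, r(4**4)) = -(-5 - 81 + 2*sqrt(4**4 + 2*I)) = -(-5 - 81 + 2*sqrt(256 + 2*I)) = -(-86 + 2*sqrt(256 + 2*I)) = 86 - 2*sqrt(256 + 2*I)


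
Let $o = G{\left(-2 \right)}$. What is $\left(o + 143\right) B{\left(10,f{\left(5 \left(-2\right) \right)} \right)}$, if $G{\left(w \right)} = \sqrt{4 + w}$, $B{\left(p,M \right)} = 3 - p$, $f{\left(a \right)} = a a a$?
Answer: $-1001 - 7 \sqrt{2} \approx -1010.9$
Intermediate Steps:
$f{\left(a \right)} = a^{3}$ ($f{\left(a \right)} = a^{2} a = a^{3}$)
$o = \sqrt{2}$ ($o = \sqrt{4 - 2} = \sqrt{2} \approx 1.4142$)
$\left(o + 143\right) B{\left(10,f{\left(5 \left(-2\right) \right)} \right)} = \left(\sqrt{2} + 143\right) \left(3 - 10\right) = \left(143 + \sqrt{2}\right) \left(3 - 10\right) = \left(143 + \sqrt{2}\right) \left(-7\right) = -1001 - 7 \sqrt{2}$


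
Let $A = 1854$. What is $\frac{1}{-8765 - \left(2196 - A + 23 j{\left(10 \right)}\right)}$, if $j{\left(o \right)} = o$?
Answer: $- \frac{1}{9337} \approx -0.0001071$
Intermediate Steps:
$\frac{1}{-8765 - \left(2196 - A + 23 j{\left(10 \right)}\right)} = \frac{1}{-8765 + \left(\left(\left(-23\right) 10 - 2196\right) + 1854\right)} = \frac{1}{-8765 + \left(\left(-230 - 2196\right) + 1854\right)} = \frac{1}{-8765 + \left(-2426 + 1854\right)} = \frac{1}{-8765 - 572} = \frac{1}{-9337} = - \frac{1}{9337}$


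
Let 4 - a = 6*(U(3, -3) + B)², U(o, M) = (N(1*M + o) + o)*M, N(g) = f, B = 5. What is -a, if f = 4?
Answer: 1532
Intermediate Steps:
N(g) = 4
U(o, M) = M*(4 + o) (U(o, M) = (4 + o)*M = M*(4 + o))
a = -1532 (a = 4 - 6*(-3*(4 + 3) + 5)² = 4 - 6*(-3*7 + 5)² = 4 - 6*(-21 + 5)² = 4 - 6*(-16)² = 4 - 6*256 = 4 - 1*1536 = 4 - 1536 = -1532)
-a = -1*(-1532) = 1532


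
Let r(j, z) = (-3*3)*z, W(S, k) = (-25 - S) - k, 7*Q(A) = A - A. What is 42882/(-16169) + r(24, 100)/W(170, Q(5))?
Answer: 412674/210197 ≈ 1.9633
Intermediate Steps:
Q(A) = 0 (Q(A) = (A - A)/7 = (⅐)*0 = 0)
W(S, k) = -25 - S - k
r(j, z) = -9*z
42882/(-16169) + r(24, 100)/W(170, Q(5)) = 42882/(-16169) + (-9*100)/(-25 - 1*170 - 1*0) = 42882*(-1/16169) - 900/(-25 - 170 + 0) = -42882/16169 - 900/(-195) = -42882/16169 - 900*(-1/195) = -42882/16169 + 60/13 = 412674/210197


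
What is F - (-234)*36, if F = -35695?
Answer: -27271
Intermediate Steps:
F - (-234)*36 = -35695 - (-234)*36 = -35695 - 1*(-8424) = -35695 + 8424 = -27271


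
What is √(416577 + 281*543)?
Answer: 6*√15810 ≈ 754.43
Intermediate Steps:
√(416577 + 281*543) = √(416577 + 152583) = √569160 = 6*√15810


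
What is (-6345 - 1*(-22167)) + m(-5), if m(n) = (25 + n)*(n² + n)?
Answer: 16222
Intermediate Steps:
m(n) = (25 + n)*(n + n²)
(-6345 - 1*(-22167)) + m(-5) = (-6345 - 1*(-22167)) - 5*(25 + (-5)² + 26*(-5)) = (-6345 + 22167) - 5*(25 + 25 - 130) = 15822 - 5*(-80) = 15822 + 400 = 16222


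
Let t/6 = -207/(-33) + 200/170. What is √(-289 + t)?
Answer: I*√8543095/187 ≈ 15.63*I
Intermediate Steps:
t = 8358/187 (t = 6*(-207/(-33) + 200/170) = 6*(-207*(-1/33) + 200*(1/170)) = 6*(69/11 + 20/17) = 6*(1393/187) = 8358/187 ≈ 44.695)
√(-289 + t) = √(-289 + 8358/187) = √(-45685/187) = I*√8543095/187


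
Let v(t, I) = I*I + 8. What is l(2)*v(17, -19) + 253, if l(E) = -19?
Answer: -6758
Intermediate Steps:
v(t, I) = 8 + I² (v(t, I) = I² + 8 = 8 + I²)
l(2)*v(17, -19) + 253 = -19*(8 + (-19)²) + 253 = -19*(8 + 361) + 253 = -19*369 + 253 = -7011 + 253 = -6758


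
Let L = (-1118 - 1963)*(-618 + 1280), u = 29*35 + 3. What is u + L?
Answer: -2038604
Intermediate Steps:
u = 1018 (u = 1015 + 3 = 1018)
L = -2039622 (L = -3081*662 = -2039622)
u + L = 1018 - 2039622 = -2038604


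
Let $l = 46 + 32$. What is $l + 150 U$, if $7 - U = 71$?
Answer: $-9522$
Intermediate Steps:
$U = -64$ ($U = 7 - 71 = -64$)
$l = 78$
$l + 150 U = 78 + 150 \left(-64\right) = 78 - 9600 = -9522$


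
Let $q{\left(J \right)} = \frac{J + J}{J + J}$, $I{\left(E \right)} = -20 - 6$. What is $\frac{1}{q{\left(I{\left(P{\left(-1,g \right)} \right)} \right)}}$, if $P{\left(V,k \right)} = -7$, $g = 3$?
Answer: $1$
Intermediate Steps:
$I{\left(E \right)} = -26$
$q{\left(J \right)} = 1$ ($q{\left(J \right)} = \frac{2 J}{2 J} = 2 J \frac{1}{2 J} = 1$)
$\frac{1}{q{\left(I{\left(P{\left(-1,g \right)} \right)} \right)}} = 1^{-1} = 1$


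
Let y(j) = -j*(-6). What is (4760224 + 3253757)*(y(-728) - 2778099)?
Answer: -22298637671127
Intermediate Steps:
y(j) = 6*j
(4760224 + 3253757)*(y(-728) - 2778099) = (4760224 + 3253757)*(6*(-728) - 2778099) = 8013981*(-4368 - 2778099) = 8013981*(-2782467) = -22298637671127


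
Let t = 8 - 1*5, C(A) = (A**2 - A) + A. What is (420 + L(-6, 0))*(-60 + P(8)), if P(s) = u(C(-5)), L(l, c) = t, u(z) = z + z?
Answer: -4230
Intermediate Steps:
C(A) = A**2
u(z) = 2*z
t = 3 (t = 8 - 5 = 3)
L(l, c) = 3
P(s) = 50 (P(s) = 2*(-5)**2 = 2*25 = 50)
(420 + L(-6, 0))*(-60 + P(8)) = (420 + 3)*(-60 + 50) = 423*(-10) = -4230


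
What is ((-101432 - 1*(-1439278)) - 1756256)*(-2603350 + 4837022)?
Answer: -934590701520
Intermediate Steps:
((-101432 - 1*(-1439278)) - 1756256)*(-2603350 + 4837022) = ((-101432 + 1439278) - 1756256)*2233672 = (1337846 - 1756256)*2233672 = -418410*2233672 = -934590701520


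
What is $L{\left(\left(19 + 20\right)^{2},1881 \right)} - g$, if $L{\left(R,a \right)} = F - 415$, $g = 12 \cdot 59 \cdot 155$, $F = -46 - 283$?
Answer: $-110484$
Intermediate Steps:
$F = -329$
$g = 109740$ ($g = 708 \cdot 155 = 109740$)
$L{\left(R,a \right)} = -744$ ($L{\left(R,a \right)} = -329 - 415 = -744$)
$L{\left(\left(19 + 20\right)^{2},1881 \right)} - g = -744 - 109740 = -110484$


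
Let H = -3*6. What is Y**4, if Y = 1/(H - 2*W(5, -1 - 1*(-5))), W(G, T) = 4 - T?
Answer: 1/104976 ≈ 9.5260e-6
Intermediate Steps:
H = -18
Y = -1/18 (Y = 1/(-18 - 2*(4 - (-1 - 1*(-5)))) = 1/(-18 - 2*(4 - (-1 + 5))) = 1/(-18 - 2*(4 - 1*4)) = 1/(-18 - 2*(4 - 4)) = 1/(-18 - 2*0) = 1/(-18 + 0) = 1/(-18) = -1/18 ≈ -0.055556)
Y**4 = (-1/18)**4 = 1/104976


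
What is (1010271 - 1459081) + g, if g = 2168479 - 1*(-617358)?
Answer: 2337027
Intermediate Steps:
g = 2785837 (g = 2168479 + 617358 = 2785837)
(1010271 - 1459081) + g = (1010271 - 1459081) + 2785837 = -448810 + 2785837 = 2337027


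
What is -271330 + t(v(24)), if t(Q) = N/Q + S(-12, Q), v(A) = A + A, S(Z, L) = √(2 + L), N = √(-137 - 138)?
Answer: -271330 + 5*√2 + 5*I*√11/48 ≈ -2.7132e+5 + 0.34548*I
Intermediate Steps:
N = 5*I*√11 (N = √(-275) = 5*I*√11 ≈ 16.583*I)
v(A) = 2*A
t(Q) = √(2 + Q) + 5*I*√11/Q (t(Q) = (5*I*√11)/Q + √(2 + Q) = 5*I*√11/Q + √(2 + Q) = √(2 + Q) + 5*I*√11/Q)
-271330 + t(v(24)) = -271330 + (√(2 + 2*24) + 5*I*√11/((2*24))) = -271330 + (√(2 + 48) + 5*I*√11/48) = -271330 + (√50 + 5*I*√11*(1/48)) = -271330 + (5*√2 + 5*I*√11/48) = -271330 + 5*√2 + 5*I*√11/48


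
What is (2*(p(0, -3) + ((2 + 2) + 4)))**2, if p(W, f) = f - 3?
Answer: 16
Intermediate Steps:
p(W, f) = -3 + f
(2*(p(0, -3) + ((2 + 2) + 4)))**2 = (2*((-3 - 3) + ((2 + 2) + 4)))**2 = (2*(-6 + (4 + 4)))**2 = (2*(-6 + 8))**2 = (2*2)**2 = 4**2 = 16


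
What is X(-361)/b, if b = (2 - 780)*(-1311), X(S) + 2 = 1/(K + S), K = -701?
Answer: -2125/1083195396 ≈ -1.9618e-6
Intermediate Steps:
X(S) = -2 + 1/(-701 + S)
b = 1019958 (b = -778*(-1311) = 1019958)
X(-361)/b = ((1403 - 2*(-361))/(-701 - 361))/1019958 = ((1403 + 722)/(-1062))*(1/1019958) = -1/1062*2125*(1/1019958) = -2125/1062*1/1019958 = -2125/1083195396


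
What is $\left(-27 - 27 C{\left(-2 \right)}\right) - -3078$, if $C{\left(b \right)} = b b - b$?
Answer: $2889$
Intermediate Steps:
$C{\left(b \right)} = b^{2} - b$
$\left(-27 - 27 C{\left(-2 \right)}\right) - -3078 = \left(-27 - 27 \left(- 2 \left(-1 - 2\right)\right)\right) - -3078 = \left(-27 - 27 \left(\left(-2\right) \left(-3\right)\right)\right) + 3078 = \left(-27 - 162\right) + 3078 = -189 + 3078 = 2889$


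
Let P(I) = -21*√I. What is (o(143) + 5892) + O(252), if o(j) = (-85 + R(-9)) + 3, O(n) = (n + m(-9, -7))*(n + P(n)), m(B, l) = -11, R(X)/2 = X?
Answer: 66524 - 30366*√7 ≈ -13817.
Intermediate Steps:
R(X) = 2*X
O(n) = (-11 + n)*(n - 21*√n) (O(n) = (n - 11)*(n - 21*√n) = (-11 + n)*(n - 21*√n))
o(j) = -100 (o(j) = (-85 + 2*(-9)) + 3 = (-85 - 18) + 3 = -103 + 3 = -100)
(o(143) + 5892) + O(252) = (-100 + 5892) + (252² - 31752*√7 - 11*252 + 231*√252) = 5792 + (63504 - 31752*√7 - 2772 + 231*(6*√7)) = 5792 + (63504 - 31752*√7 - 2772 + 1386*√7) = 5792 + (60732 - 30366*√7) = 66524 - 30366*√7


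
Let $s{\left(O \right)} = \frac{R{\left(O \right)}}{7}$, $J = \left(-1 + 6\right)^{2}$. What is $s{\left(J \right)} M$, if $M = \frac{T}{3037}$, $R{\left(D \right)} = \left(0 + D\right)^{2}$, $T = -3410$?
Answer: $- \frac{2131250}{21259} \approx -100.25$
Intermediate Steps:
$R{\left(D \right)} = D^{2}$
$J = 25$ ($J = 5^{2} = 25$)
$s{\left(O \right)} = \frac{O^{2}}{7}$
$M = - \frac{3410}{3037} \approx -1.1228$
$s{\left(J \right)} M = \frac{25^{2}}{7} \left(- \frac{3410}{3037}\right) = \frac{1}{7} \cdot 625 \left(- \frac{3410}{3037}\right) = \frac{625}{7} \left(- \frac{3410}{3037}\right) = - \frac{2131250}{21259}$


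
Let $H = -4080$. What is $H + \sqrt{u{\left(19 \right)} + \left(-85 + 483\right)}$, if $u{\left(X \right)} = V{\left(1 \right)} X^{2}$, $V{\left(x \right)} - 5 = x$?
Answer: $-4080 + 2 \sqrt{641} \approx -4029.4$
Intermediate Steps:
$V{\left(x \right)} = 5 + x$
$u{\left(X \right)} = 6 X^{2}$ ($u{\left(X \right)} = \left(5 + 1\right) X^{2} = 6 X^{2}$)
$H + \sqrt{u{\left(19 \right)} + \left(-85 + 483\right)} = -4080 + \sqrt{6 \cdot 19^{2} + \left(-85 + 483\right)} = -4080 + \sqrt{6 \cdot 361 + 398} = -4080 + \sqrt{2166 + 398} = -4080 + \sqrt{2564} = -4080 + 2 \sqrt{641}$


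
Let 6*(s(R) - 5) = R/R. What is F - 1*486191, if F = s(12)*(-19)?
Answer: -2917735/6 ≈ -4.8629e+5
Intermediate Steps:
s(R) = 31/6 (s(R) = 5 + (R/R)/6 = 5 + (1/6)*1 = 5 + 1/6 = 31/6)
F = -589/6 (F = (31/6)*(-19) = -589/6 ≈ -98.167)
F - 1*486191 = -589/6 - 1*486191 = -589/6 - 486191 = -2917735/6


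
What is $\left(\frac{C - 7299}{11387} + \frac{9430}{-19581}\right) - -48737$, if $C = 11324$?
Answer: $\frac{10866804130354}{222968847} \approx 48737.0$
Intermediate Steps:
$\left(\frac{C - 7299}{11387} + \frac{9430}{-19581}\right) - -48737 = \left(\frac{11324 - 7299}{11387} + \frac{9430}{-19581}\right) - -48737 = \left(\left(11324 - 7299\right) \frac{1}{11387} + 9430 \left(- \frac{1}{19581}\right)\right) + 48737 = \left(4025 \cdot \frac{1}{11387} - \frac{9430}{19581}\right) + 48737 = \left(\frac{4025}{11387} - \frac{9430}{19581}\right) + 48737 = - \frac{28565885}{222968847} + 48737 = \frac{10866804130354}{222968847}$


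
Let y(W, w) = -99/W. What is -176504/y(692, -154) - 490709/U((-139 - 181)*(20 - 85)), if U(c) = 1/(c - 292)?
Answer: -996160416260/99 ≈ -1.0062e+10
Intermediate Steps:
U(c) = 1/(-292 + c)
-176504/y(692, -154) - 490709/U((-139 - 181)*(20 - 85)) = -176504/((-99/692)) - (-143287028 + 490709*(-139 - 181)*(20 - 85)) = -176504/((-99*1/692)) - 490709/(1/(-292 - 320*(-65))) = -176504/(-99/692) - 490709/(1/(-292 + 20800)) = -176504*(-692/99) - 490709/(1/20508) = 122140768/99 - 490709/1/20508 = 122140768/99 - 490709*20508 = 122140768/99 - 10063460172 = -996160416260/99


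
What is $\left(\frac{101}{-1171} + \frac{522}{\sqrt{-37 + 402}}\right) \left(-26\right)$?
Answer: $\frac{2626}{1171} - \frac{13572 \sqrt{365}}{365} \approx -708.15$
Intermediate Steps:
$\left(\frac{101}{-1171} + \frac{522}{\sqrt{-37 + 402}}\right) \left(-26\right) = \left(101 \left(- \frac{1}{1171}\right) + \frac{522}{\sqrt{365}}\right) \left(-26\right) = \left(- \frac{101}{1171} + 522 \frac{\sqrt{365}}{365}\right) \left(-26\right) = \left(- \frac{101}{1171} + \frac{522 \sqrt{365}}{365}\right) \left(-26\right) = \frac{2626}{1171} - \frac{13572 \sqrt{365}}{365}$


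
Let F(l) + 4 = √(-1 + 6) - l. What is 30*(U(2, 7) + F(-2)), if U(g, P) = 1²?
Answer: -30 + 30*√5 ≈ 37.082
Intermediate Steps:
U(g, P) = 1
F(l) = -4 + √5 - l (F(l) = -4 + (√(-1 + 6) - l) = -4 + (√5 - l) = -4 + √5 - l)
30*(U(2, 7) + F(-2)) = 30*(1 + (-4 + √5 - 1*(-2))) = 30*(1 + (-4 + √5 + 2)) = 30*(1 + (-2 + √5)) = 30*(-1 + √5) = -30 + 30*√5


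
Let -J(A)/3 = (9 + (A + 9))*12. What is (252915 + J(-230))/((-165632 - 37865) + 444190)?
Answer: 86849/80231 ≈ 1.0825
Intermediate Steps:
J(A) = -648 - 36*A (J(A) = -3*(9 + (A + 9))*12 = -3*(9 + (9 + A))*12 = -3*(18 + A)*12 = -3*(216 + 12*A) = -648 - 36*A)
(252915 + J(-230))/((-165632 - 37865) + 444190) = (252915 + (-648 - 36*(-230)))/((-165632 - 37865) + 444190) = (252915 + (-648 + 8280))/(-203497 + 444190) = (252915 + 7632)/240693 = 260547*(1/240693) = 86849/80231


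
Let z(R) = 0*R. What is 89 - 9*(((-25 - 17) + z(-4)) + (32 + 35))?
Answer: -136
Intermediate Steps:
z(R) = 0
89 - 9*(((-25 - 17) + z(-4)) + (32 + 35)) = 89 - 9*(((-25 - 17) + 0) + (32 + 35)) = 89 - 9*((-42 + 0) + 67) = 89 - 9*(-42 + 67) = 89 - 9*25 = 89 - 225 = -136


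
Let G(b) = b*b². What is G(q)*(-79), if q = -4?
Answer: 5056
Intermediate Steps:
G(b) = b³
G(q)*(-79) = (-4)³*(-79) = -64*(-79) = 5056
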